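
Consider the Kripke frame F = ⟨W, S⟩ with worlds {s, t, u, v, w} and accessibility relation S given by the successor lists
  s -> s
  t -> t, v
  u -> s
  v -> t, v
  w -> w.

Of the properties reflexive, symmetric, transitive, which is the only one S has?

Reflexive: no — u is not related to itself.
Symmetric: no — u S s but not s S u.
Transitive: yes — every two-step S-path is closed by a direct edge.
Only transitive holds.

transitive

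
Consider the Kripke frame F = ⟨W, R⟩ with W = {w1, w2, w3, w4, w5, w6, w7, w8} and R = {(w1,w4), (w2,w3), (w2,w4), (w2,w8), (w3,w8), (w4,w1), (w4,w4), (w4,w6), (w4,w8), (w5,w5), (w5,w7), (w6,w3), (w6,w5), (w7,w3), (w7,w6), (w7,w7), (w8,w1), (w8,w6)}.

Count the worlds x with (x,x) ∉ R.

5

Enumerating: w1, w2, w3, w6, w8.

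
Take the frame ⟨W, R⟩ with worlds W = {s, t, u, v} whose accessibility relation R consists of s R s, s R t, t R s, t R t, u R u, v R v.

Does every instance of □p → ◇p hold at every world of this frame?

By correspondence theory, D is valid on a frame iff R is serial.
Serial: yes — every world has a successor (e.g. s R s).

Yes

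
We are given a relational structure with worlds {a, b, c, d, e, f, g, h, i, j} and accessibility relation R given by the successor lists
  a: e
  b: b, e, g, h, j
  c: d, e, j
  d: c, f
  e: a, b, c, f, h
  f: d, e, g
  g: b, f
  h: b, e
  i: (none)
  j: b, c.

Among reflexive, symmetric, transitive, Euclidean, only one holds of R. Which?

symmetric

Reflexive: no — a is not related to itself.
Symmetric: yes — every pair in R has its reverse in R.
Transitive: no — a R e and e R b, but not a R b.
Euclidean: no — b R e and b R g, but not e R g.
Only symmetric holds.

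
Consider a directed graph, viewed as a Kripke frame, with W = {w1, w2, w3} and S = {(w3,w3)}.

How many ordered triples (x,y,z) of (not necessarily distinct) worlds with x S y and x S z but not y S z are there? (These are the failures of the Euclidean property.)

0

S is Euclidean; there are no such tuples.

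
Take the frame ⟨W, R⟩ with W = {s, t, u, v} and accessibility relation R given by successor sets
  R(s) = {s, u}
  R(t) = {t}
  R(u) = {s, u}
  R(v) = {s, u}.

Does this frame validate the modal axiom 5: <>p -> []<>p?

By correspondence theory, 5 is valid on a frame iff R is Euclidean.
Euclidean: yes — any two successors of a common world are R-related.

Yes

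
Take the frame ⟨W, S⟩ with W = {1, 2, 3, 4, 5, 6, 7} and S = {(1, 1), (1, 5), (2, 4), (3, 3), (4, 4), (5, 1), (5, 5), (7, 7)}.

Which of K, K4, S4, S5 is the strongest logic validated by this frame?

Transitive (axiom 4): yes — every two-step S-path is closed by a direct edge.
Reflexive (axiom T): no — 2 is not related to itself.
Euclidean (axiom 5): yes — any two successors of a common world are S-related.
So F validates K, K4; S4 would additionally require S to be reflexive. The strongest is K4.

K4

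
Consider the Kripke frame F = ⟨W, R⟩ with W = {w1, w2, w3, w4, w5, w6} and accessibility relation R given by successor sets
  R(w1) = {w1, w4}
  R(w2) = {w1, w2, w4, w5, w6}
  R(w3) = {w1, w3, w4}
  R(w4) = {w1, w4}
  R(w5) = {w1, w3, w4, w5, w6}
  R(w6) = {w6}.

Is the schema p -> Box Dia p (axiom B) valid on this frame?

No

The schema B characterises exactly the symmetric frames.
Symmetric: no — w2 R w1 but not w1 R w2.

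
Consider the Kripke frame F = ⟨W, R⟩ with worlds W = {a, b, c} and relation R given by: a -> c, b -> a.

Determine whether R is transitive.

No

Transitive: no — b R a and a R c, but not b R c.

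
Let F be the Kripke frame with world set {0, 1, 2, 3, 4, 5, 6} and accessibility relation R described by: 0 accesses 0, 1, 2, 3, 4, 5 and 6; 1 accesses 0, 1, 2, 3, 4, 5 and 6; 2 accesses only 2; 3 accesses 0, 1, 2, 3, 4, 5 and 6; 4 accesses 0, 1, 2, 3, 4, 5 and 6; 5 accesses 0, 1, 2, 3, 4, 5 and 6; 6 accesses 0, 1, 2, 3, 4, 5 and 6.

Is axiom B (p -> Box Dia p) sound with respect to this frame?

No

Axiom B corresponds to the accessibility relation being symmetric.
Symmetric: no — 0 R 2 but not 2 R 0.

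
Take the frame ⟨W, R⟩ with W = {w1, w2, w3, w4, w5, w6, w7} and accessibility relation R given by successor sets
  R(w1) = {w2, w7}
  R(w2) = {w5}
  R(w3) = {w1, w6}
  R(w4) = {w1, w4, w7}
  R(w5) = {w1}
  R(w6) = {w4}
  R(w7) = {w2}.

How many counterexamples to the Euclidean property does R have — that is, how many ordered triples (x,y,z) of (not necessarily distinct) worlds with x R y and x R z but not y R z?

15

Enumerating: (w1,w2,w2), (w1,w2,w7), (w1,w7,w7), (w2,w5,w5), (w3,w1,w1), (w3,w1,w6), (w3,w6,w1), (w3,w6,w6), (w4,w1,w1), (w4,w1,w4), (w4,w7,w1), (w4,w7,w4), (w4,w7,w7), (w5,w1,w1), (w7,w2,w2).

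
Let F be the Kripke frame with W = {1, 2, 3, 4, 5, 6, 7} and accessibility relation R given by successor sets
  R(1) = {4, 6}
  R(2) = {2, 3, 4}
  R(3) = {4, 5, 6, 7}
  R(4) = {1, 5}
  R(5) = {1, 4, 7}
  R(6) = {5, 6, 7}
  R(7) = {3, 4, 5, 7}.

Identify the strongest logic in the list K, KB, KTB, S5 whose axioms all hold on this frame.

Symmetric (axiom B): no — 1 R 6 but not 6 R 1.
Reflexive (axiom T): no — 1 is not related to itself.
Euclidean (axiom 5): no — 1 R 4 and 1 R 6, but not 4 R 6.
So F validates K; KB would additionally require R to be symmetric. The strongest is K.

K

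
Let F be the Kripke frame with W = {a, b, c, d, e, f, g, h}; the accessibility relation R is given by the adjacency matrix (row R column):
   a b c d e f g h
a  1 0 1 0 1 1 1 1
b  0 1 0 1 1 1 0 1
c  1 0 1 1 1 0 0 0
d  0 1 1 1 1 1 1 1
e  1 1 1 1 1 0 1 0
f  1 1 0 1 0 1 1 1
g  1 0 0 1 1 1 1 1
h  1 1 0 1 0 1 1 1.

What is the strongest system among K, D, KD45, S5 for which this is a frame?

Serial (axiom D): yes — every world has a successor (e.g. a R a).
Euclidean (axiom 5): no — a R c and a R f, but not c R f.
Transitive (axiom 4): no — a R c and c R d, but not a R d.
Reflexive (axiom T): yes — every world is R-related to itself.
So F validates K, D; KD45 would additionally require R to be Euclidean and transitive. The strongest is D.

D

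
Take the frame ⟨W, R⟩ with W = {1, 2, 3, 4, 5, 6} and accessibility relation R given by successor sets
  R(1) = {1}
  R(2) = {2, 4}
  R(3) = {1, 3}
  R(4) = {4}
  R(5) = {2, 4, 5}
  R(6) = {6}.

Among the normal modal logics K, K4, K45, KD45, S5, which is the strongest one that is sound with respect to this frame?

Transitive (axiom 4): yes — every two-step R-path is closed by a direct edge.
Euclidean (axiom 5): no — 5 R 4 and 5 R 2, but not 4 R 2.
Serial (axiom D): yes — every world has a successor (e.g. 1 R 1).
Reflexive (axiom T): yes — every world is R-related to itself.
So F validates K, K4; K45 would additionally require R to be Euclidean. The strongest is K4.

K4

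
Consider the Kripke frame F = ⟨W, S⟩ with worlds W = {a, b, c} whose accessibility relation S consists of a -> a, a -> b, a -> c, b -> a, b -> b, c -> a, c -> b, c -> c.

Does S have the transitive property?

No

Transitive: no — b S a and a S c, but not b S c.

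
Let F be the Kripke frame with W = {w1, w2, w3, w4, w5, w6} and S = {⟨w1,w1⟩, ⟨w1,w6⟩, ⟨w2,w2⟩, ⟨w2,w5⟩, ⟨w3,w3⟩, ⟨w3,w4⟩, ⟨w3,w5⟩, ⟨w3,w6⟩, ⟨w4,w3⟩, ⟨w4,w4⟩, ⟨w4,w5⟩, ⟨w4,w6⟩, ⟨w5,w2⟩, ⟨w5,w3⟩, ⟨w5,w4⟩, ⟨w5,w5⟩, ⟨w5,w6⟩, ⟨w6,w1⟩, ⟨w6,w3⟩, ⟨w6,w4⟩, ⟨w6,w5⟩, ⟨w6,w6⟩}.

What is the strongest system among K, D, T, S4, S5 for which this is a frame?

Serial (axiom D): yes — every world has a successor (e.g. w1 S w1).
Reflexive (axiom T): yes — every world is S-related to itself.
Transitive (axiom 4): no — w1 S w6 and w6 S w3, but not w1 S w3.
Euclidean (axiom 5): no — w5 S w2 and w5 S w3, but not w2 S w3.
So F validates K, D, T; S4 would additionally require S to be transitive. The strongest is T.

T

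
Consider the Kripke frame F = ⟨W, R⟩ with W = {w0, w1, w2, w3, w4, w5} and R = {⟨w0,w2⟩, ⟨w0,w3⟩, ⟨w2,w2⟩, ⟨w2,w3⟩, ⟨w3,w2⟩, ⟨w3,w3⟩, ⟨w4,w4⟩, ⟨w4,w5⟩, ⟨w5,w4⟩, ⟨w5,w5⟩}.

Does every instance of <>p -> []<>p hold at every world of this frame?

By correspondence theory, 5 is valid on a frame iff R is Euclidean.
Euclidean: yes — any two successors of a common world are R-related.

Yes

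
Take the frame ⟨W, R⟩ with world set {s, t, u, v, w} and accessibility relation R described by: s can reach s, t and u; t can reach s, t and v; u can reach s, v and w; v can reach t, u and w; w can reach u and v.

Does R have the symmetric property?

Yes

Symmetric: yes — every pair in R has its reverse in R.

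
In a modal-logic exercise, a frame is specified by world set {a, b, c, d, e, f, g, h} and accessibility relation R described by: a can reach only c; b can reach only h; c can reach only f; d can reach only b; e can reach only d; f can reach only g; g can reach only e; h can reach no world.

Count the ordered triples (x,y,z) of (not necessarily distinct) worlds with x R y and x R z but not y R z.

7

Enumerating: (a,c,c), (b,h,h), (c,f,f), (d,b,b), (e,d,d), (f,g,g), (g,e,e).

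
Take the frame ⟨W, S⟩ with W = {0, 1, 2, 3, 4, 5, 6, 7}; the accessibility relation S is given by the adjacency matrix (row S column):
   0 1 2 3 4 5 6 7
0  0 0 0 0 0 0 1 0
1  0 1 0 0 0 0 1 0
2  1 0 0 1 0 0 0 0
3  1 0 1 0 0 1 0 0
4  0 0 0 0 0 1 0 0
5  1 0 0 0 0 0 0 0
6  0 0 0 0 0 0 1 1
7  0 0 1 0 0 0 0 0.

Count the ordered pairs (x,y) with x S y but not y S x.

Enumerating: (0,6), (1,6), (2,0), (3,0), (3,5), (4,5), (5,0), (6,7), (7,2).

9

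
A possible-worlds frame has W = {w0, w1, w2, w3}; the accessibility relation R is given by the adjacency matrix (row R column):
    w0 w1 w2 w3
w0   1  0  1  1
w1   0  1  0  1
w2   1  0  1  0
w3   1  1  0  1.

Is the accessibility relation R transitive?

No

Transitive: no — w0 R w3 and w3 R w1, but not w0 R w1.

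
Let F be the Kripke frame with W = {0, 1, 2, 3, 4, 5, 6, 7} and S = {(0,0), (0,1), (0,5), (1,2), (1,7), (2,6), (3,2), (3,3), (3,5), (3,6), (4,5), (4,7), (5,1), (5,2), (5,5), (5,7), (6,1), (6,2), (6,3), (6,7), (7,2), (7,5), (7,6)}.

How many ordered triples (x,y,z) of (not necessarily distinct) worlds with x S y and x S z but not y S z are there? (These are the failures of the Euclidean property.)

Enumerating: (0,1,0), (0,1,1), (0,1,5), (0,5,0), (1,2,2), (1,2,7), (1,7,7), (2,6,6), (3,2,2), (3,2,3), (3,2,5), (3,5,3), … and 28 more.
Total: 40.

40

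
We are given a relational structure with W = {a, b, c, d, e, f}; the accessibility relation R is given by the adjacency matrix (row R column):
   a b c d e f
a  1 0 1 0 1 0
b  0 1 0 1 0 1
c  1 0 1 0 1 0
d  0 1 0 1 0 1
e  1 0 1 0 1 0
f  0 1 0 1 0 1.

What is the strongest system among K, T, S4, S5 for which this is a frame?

Reflexive (axiom T): yes — every world is R-related to itself.
Transitive (axiom 4): yes — every two-step R-path is closed by a direct edge.
Euclidean (axiom 5): yes — any two successors of a common world are R-related.
So F validates K, T, S4, S5. The strongest is S5.

S5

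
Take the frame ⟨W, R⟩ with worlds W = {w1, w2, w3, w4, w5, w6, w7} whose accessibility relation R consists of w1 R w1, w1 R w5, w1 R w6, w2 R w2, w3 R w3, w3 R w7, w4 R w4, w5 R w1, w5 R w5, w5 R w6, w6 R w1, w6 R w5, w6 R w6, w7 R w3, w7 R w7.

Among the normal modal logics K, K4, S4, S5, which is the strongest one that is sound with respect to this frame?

S5

Transitive (axiom 4): yes — every two-step R-path is closed by a direct edge.
Reflexive (axiom T): yes — every world is R-related to itself.
Euclidean (axiom 5): yes — any two successors of a common world are R-related.
So F validates K, K4, S4, S5. The strongest is S5.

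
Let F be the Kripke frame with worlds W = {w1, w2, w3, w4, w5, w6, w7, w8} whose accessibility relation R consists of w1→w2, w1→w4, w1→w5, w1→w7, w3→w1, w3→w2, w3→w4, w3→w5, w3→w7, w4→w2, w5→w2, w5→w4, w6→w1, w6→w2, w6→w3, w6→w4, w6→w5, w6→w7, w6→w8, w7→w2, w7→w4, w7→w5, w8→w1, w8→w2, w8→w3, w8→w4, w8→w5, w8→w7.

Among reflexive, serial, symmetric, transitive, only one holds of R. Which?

Reflexive: no — w1 is not related to itself.
Serial: no — w2 has no R-successor.
Symmetric: no — w1 R w2 but not w2 R w1.
Transitive: yes — every two-step R-path is closed by a direct edge.
Only transitive holds.

transitive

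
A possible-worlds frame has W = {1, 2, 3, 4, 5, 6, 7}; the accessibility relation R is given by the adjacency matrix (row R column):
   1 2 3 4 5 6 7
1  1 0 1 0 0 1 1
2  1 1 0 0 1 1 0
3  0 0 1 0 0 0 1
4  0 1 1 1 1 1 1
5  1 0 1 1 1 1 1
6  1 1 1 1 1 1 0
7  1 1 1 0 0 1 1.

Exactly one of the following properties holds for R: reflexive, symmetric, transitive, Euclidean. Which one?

reflexive

Reflexive: yes — every world is R-related to itself.
Symmetric: no — 1 R 3 but not 3 R 1.
Transitive: no — 1 R 6 and 6 R 2, but not 1 R 2.
Euclidean: no — 1 R 3 and 1 R 6, but not 3 R 6.
Only reflexive holds.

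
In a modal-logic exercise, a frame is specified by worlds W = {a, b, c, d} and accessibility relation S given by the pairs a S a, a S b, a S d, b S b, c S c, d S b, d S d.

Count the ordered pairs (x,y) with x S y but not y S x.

Enumerating: (a,b), (a,d), (d,b).

3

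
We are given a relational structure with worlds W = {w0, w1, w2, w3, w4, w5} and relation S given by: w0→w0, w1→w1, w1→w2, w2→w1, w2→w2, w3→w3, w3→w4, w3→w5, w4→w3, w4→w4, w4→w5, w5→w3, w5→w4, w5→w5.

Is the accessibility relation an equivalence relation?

Reflexive: yes — every world is S-related to itself.
Symmetric: yes — every pair in S has its reverse in S.
Transitive: yes — every two-step S-path is closed by a direct edge.
So S is an equivalence relation.

Yes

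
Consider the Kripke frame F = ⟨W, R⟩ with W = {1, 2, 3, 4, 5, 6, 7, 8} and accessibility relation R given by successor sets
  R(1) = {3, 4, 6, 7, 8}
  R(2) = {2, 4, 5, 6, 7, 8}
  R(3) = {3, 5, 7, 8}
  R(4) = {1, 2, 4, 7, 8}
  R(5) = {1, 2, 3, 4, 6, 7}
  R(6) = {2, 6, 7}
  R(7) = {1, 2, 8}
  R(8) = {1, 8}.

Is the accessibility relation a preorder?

Reflexive: no — 1 is not related to itself.
Transitive: no — 1 R 3 and 3 R 5, but not 1 R 5.
So R is not a preorder.

No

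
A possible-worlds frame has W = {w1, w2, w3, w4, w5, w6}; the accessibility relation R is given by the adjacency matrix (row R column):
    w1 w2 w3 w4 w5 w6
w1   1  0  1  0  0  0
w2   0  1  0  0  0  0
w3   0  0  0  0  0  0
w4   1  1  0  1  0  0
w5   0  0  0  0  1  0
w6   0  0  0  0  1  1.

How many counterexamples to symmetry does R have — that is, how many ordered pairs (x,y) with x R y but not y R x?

Enumerating: (w1,w3), (w4,w1), (w4,w2), (w6,w5).

4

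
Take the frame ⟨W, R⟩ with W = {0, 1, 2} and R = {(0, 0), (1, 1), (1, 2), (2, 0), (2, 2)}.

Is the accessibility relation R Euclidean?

No

Euclidean: no — 1 R 2 and 1 R 1, but not 2 R 1.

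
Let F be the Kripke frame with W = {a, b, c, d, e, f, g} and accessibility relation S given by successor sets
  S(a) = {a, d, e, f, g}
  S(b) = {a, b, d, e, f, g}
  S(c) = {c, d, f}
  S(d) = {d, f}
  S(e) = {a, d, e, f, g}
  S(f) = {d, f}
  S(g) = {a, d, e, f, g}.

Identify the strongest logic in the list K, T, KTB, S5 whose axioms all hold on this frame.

T

Reflexive (axiom T): yes — every world is S-related to itself.
Symmetric (axiom B): no — a S d but not d S a.
Euclidean (axiom 5): no — a S d and a S e, but not d S e.
So F validates K, T; KTB would additionally require S to be symmetric. The strongest is T.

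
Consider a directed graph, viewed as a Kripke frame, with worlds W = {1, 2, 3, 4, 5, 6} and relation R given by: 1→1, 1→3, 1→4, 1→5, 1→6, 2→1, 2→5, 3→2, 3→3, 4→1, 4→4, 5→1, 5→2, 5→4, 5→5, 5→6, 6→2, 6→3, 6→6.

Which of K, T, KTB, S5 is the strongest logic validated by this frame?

Reflexive (axiom T): no — 2 is not related to itself.
Symmetric (axiom B): no — 1 R 3 but not 3 R 1.
Euclidean (axiom 5): no — 1 R 3 and 1 R 4, but not 3 R 4.
So F validates K; T would additionally require R to be reflexive. The strongest is K.

K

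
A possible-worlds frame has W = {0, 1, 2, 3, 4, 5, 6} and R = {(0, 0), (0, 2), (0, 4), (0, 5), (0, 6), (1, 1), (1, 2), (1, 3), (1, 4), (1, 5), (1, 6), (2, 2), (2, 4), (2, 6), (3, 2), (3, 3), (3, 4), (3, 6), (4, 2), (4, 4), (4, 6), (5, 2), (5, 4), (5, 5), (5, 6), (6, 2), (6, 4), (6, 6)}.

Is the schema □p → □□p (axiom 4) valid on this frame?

Axiom 4 corresponds to the accessibility relation being transitive.
Transitive: yes — every two-step R-path is closed by a direct edge.

Yes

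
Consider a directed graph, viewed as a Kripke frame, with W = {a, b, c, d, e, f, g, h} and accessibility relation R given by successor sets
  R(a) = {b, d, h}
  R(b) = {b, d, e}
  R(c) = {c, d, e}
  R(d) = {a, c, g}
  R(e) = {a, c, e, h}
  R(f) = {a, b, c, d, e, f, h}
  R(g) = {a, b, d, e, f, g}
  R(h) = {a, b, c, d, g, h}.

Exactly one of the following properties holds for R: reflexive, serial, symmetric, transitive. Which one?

Reflexive: no — a is not related to itself.
Serial: yes — every world has a successor (e.g. a R b).
Symmetric: no — a R b but not b R a.
Transitive: no — a R b and b R e, but not a R e.
Only serial holds.

serial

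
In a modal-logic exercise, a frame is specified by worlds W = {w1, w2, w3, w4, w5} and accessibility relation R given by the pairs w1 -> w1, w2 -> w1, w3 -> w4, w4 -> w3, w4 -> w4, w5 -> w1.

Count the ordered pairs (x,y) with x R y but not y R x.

Enumerating: (w2,w1), (w5,w1).

2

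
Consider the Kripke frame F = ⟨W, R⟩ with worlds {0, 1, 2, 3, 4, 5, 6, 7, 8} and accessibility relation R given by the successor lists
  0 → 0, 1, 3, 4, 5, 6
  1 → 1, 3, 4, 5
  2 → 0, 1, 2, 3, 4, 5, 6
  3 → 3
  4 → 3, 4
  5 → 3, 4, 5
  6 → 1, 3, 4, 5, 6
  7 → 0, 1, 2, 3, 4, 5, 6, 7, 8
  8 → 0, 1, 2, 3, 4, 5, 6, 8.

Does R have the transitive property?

Yes

Transitive: yes — every two-step R-path is closed by a direct edge.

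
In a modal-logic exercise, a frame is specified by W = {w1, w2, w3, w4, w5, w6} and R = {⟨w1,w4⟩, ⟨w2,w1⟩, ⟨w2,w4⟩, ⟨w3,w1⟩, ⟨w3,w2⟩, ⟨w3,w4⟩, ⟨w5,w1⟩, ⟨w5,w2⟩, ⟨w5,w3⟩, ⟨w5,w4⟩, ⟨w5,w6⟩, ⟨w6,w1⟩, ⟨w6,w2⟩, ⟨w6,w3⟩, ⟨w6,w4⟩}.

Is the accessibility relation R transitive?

Transitive: yes — every two-step R-path is closed by a direct edge.

Yes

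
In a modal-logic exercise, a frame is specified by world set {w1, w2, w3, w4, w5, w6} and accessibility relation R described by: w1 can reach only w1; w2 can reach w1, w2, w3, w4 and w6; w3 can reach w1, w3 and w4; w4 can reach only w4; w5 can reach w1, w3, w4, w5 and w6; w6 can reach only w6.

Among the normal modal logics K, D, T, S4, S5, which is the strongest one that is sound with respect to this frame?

S4

Serial (axiom D): yes — every world has a successor (e.g. w1 R w1).
Reflexive (axiom T): yes — every world is R-related to itself.
Transitive (axiom 4): yes — every two-step R-path is closed by a direct edge.
Euclidean (axiom 5): no — w2 R w1 and w2 R w3, but not w1 R w3.
So F validates K, D, T, S4; S5 would additionally require R to be Euclidean. The strongest is S4.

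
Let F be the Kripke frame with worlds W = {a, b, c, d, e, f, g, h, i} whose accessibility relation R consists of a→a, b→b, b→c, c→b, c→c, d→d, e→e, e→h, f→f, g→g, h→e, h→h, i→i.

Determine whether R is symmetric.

Symmetric: yes — every pair in R has its reverse in R.

Yes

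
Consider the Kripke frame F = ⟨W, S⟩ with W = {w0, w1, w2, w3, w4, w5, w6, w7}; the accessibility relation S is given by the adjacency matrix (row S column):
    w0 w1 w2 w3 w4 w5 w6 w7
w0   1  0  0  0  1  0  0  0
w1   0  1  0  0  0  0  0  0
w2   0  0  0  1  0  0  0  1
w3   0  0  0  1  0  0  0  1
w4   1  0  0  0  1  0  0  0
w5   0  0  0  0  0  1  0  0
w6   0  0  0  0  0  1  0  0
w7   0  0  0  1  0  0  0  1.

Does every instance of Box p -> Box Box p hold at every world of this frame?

The schema 4 characterises exactly the transitive frames.
Transitive: yes — every two-step S-path is closed by a direct edge.

Yes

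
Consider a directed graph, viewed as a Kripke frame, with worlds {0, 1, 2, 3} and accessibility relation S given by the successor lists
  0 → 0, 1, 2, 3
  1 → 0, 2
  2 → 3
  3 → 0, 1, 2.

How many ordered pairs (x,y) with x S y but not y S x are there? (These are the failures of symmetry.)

Enumerating: (0,2), (1,2), (3,1).

3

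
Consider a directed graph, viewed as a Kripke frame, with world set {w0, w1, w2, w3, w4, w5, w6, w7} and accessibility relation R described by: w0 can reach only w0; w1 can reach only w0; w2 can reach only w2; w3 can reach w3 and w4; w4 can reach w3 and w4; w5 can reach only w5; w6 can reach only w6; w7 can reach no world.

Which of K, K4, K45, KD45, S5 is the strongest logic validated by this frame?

Transitive (axiom 4): yes — every two-step R-path is closed by a direct edge.
Euclidean (axiom 5): yes — any two successors of a common world are R-related.
Serial (axiom D): no — w7 has no R-successor.
Reflexive (axiom T): no — w1 is not related to itself.
So F validates K, K4, K45; KD45 would additionally require R to be serial. The strongest is K45.

K45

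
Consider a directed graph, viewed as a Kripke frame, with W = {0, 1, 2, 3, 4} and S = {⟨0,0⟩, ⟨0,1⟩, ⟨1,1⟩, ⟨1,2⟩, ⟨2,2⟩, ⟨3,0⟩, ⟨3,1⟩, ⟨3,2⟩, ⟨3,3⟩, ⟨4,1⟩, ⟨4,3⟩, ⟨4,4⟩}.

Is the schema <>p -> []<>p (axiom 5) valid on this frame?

The schema 5 characterises exactly the Euclidean frames.
Euclidean: no — 3 S 0 and 3 S 2, but not 0 S 2.

No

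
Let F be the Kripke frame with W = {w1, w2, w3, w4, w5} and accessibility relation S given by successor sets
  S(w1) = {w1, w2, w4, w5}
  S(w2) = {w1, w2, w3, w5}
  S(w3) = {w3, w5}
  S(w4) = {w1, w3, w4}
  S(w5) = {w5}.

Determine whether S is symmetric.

No

Symmetric: no — w1 S w5 but not w5 S w1.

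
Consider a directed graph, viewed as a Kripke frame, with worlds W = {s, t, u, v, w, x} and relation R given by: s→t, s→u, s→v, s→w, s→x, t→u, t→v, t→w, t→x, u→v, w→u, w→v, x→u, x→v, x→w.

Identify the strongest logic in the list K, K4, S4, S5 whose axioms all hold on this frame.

Transitive (axiom 4): yes — every two-step R-path is closed by a direct edge.
Reflexive (axiom T): no — s is not related to itself.
Euclidean (axiom 5): no — s R u and s R t, but not u R t.
So F validates K, K4; S4 would additionally require R to be reflexive. The strongest is K4.

K4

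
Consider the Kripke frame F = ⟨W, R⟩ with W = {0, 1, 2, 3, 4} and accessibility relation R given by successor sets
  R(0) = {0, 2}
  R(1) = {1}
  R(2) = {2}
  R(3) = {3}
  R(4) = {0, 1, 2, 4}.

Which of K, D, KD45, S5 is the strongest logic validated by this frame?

Serial (axiom D): yes — every world has a successor (e.g. 0 R 0).
Euclidean (axiom 5): no — 4 R 0 and 4 R 1, but not 0 R 1.
Transitive (axiom 4): yes — every two-step R-path is closed by a direct edge.
Reflexive (axiom T): yes — every world is R-related to itself.
So F validates K, D; KD45 would additionally require R to be Euclidean. The strongest is D.

D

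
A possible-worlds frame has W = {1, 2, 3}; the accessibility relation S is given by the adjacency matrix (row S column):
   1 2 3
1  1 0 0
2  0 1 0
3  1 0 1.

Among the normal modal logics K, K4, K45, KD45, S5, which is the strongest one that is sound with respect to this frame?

K4

Transitive (axiom 4): yes — every two-step S-path is closed by a direct edge.
Euclidean (axiom 5): no — 3 S 1 and 3 S 3, but not 1 S 3.
Serial (axiom D): yes — every world has a successor (e.g. 1 S 1).
Reflexive (axiom T): yes — every world is S-related to itself.
So F validates K, K4; K45 would additionally require S to be Euclidean. The strongest is K4.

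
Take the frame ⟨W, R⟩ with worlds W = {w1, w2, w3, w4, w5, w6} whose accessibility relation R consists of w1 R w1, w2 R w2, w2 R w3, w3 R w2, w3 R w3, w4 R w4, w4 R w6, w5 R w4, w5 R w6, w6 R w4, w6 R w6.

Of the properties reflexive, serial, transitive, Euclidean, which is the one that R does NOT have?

Reflexive: no — w5 is not related to itself.
Serial: yes — every world has a successor (e.g. w1 R w1).
Transitive: yes — every two-step R-path is closed by a direct edge.
Euclidean: yes — any two successors of a common world are R-related.
Only reflexive fails.

reflexive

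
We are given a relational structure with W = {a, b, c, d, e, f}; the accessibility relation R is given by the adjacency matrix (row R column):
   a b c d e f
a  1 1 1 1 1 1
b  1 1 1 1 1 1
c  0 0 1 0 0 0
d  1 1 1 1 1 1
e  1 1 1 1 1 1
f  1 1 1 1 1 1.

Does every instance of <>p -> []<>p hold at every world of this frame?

No

By correspondence theory, 5 is valid on a frame iff R is Euclidean.
Euclidean: no — a R c and a R b, but not c R b.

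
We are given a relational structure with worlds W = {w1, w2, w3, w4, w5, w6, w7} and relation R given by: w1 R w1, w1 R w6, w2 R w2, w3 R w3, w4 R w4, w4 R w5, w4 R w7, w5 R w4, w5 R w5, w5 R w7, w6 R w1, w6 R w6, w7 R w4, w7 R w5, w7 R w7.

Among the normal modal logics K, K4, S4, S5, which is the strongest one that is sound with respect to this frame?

Transitive (axiom 4): yes — every two-step R-path is closed by a direct edge.
Reflexive (axiom T): yes — every world is R-related to itself.
Euclidean (axiom 5): yes — any two successors of a common world are R-related.
So F validates K, K4, S4, S5. The strongest is S5.

S5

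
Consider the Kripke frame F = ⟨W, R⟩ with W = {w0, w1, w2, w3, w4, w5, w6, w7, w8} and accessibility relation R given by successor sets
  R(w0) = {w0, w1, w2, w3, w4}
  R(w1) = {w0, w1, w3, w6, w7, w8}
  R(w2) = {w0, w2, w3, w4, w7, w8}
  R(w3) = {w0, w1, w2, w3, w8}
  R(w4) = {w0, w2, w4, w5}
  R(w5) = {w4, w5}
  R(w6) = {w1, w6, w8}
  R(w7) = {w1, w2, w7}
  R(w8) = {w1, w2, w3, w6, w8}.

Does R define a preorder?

Reflexive: yes — every world is R-related to itself.
Transitive: no — w0 R w1 and w1 R w6, but not w0 R w6.
So R is not a preorder.

No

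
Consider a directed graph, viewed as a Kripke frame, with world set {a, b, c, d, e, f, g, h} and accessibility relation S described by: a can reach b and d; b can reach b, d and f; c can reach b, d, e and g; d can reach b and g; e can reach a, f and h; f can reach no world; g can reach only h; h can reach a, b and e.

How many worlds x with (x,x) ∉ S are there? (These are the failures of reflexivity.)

Enumerating: a, c, d, e, f, g, h.

7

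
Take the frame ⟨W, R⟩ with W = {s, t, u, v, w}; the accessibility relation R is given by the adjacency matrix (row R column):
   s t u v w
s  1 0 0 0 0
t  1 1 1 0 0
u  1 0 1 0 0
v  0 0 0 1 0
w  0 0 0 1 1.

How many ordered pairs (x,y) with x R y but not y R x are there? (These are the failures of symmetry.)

4

Enumerating: (t,s), (t,u), (u,s), (w,v).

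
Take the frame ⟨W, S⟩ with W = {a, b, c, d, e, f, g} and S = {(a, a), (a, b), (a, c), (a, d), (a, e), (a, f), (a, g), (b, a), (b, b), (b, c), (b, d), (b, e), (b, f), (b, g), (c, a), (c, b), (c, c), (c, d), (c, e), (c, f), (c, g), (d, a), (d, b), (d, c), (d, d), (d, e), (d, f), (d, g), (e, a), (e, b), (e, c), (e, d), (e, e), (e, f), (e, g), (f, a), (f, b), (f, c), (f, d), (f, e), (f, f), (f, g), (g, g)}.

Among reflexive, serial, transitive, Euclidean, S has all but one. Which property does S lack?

Reflexive: yes — every world is S-related to itself.
Serial: yes — every world has a successor (e.g. a S a).
Transitive: yes — every two-step S-path is closed by a direct edge.
Euclidean: no — a S g and a S b, but not g S b.
Only Euclidean fails.

Euclidean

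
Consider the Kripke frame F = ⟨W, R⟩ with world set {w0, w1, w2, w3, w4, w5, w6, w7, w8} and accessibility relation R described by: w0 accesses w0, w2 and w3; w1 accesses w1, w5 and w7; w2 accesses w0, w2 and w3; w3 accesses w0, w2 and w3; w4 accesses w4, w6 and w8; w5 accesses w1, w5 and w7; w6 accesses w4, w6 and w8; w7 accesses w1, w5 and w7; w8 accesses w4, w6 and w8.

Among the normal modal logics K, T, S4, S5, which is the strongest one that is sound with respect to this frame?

Reflexive (axiom T): yes — every world is R-related to itself.
Transitive (axiom 4): yes — every two-step R-path is closed by a direct edge.
Euclidean (axiom 5): yes — any two successors of a common world are R-related.
So F validates K, T, S4, S5. The strongest is S5.

S5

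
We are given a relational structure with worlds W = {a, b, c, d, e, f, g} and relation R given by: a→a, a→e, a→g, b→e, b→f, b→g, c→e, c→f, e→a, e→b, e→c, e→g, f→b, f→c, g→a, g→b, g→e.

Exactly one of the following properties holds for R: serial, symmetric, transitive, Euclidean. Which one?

symmetric

Serial: no — d has no R-successor.
Symmetric: yes — every pair in R has its reverse in R.
Transitive: no — a R e and e R b, but not a R b.
Euclidean: no — b R e and b R f, but not e R f.
Only symmetric holds.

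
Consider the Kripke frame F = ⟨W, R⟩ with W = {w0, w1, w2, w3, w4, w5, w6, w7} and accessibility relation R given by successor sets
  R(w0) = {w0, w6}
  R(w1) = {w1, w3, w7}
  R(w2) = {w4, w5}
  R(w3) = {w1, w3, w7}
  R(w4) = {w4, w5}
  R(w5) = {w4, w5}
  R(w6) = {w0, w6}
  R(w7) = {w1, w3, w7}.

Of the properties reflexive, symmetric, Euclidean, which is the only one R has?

Euclidean

Reflexive: no — w2 is not related to itself.
Symmetric: no — w2 R w4 but not w4 R w2.
Euclidean: yes — any two successors of a common world are R-related.
Only Euclidean holds.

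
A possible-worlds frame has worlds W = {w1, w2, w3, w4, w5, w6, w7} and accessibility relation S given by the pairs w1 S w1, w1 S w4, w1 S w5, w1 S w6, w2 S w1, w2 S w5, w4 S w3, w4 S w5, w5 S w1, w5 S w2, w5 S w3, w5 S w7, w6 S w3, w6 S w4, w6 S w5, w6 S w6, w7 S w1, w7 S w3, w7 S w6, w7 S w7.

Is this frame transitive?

No

Transitive: no — w1 S w4 and w4 S w3, but not w1 S w3.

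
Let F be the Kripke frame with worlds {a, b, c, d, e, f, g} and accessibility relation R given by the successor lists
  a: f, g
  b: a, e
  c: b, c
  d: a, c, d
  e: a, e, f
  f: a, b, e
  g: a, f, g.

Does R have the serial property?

Serial: yes — every world has a successor (e.g. a R f).

Yes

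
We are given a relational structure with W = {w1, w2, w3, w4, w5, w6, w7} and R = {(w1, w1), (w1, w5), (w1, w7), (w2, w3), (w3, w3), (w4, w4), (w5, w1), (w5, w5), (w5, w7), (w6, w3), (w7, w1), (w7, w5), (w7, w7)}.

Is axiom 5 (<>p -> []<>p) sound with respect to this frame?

The schema 5 characterises exactly the Euclidean frames.
Euclidean: yes — any two successors of a common world are R-related.

Yes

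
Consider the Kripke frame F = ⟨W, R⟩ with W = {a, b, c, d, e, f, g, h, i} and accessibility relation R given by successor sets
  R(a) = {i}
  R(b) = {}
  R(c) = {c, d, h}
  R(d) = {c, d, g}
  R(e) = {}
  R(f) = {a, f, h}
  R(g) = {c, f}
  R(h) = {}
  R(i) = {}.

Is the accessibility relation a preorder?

No

Reflexive: no — a is not related to itself.
Transitive: no — c R d and d R g, but not c R g.
So R is not a preorder.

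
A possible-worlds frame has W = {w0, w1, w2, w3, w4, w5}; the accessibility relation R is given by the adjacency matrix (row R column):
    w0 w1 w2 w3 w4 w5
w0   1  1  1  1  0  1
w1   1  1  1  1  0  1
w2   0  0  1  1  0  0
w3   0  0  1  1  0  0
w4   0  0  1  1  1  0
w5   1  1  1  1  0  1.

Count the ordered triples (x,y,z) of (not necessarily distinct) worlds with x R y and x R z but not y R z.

Enumerating: (w0,w2,w0), (w0,w2,w1), (w0,w2,w5), (w0,w3,w0), (w0,w3,w1), (w0,w3,w5), (w1,w2,w0), (w1,w2,w1), (w1,w2,w5), (w1,w3,w0), (w1,w3,w1), (w1,w3,w5), … and 8 more.
Total: 20.

20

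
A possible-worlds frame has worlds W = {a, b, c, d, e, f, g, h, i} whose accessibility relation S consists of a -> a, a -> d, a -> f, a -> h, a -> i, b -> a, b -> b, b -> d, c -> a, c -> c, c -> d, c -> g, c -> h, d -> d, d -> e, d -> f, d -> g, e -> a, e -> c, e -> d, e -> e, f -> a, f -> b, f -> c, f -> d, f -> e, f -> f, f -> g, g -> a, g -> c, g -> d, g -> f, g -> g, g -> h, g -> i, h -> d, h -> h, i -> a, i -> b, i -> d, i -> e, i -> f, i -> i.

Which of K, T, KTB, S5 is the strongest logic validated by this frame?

T

Reflexive (axiom T): yes — every world is S-related to itself.
Symmetric (axiom B): no — a S d but not d S a.
Euclidean (axiom 5): no — a S d and a S h, but not d S h.
So F validates K, T; KTB would additionally require S to be symmetric. The strongest is T.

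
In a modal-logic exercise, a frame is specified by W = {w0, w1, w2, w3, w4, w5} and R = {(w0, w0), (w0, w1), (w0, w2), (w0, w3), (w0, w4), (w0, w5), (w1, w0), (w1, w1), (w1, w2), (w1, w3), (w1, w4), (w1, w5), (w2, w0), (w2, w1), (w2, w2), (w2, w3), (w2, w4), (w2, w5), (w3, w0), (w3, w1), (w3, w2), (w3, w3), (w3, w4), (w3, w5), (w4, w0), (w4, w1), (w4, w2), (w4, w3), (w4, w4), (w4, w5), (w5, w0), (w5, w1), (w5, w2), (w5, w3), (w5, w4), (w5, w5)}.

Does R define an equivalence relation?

Yes

Reflexive: yes — every world is R-related to itself.
Symmetric: yes — every pair in R has its reverse in R.
Transitive: yes — every two-step R-path is closed by a direct edge.
So R is an equivalence relation.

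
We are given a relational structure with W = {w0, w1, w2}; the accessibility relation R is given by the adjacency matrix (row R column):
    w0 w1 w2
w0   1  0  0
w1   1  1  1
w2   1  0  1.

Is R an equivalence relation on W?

Reflexive: yes — every world is R-related to itself.
Symmetric: no — w1 R w0 but not w0 R w1.
Transitive: yes — every two-step R-path is closed by a direct edge.
So R is not an equivalence relation.

No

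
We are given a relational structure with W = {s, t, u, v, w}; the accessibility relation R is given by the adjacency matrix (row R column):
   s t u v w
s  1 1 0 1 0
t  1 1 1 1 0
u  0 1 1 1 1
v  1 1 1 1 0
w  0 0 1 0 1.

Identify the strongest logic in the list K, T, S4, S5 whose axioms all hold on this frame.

T

Reflexive (axiom T): yes — every world is R-related to itself.
Transitive (axiom 4): no — s R t and t R u, but not s R u.
Euclidean (axiom 5): no — t R s and t R u, but not s R u.
So F validates K, T; S4 would additionally require R to be transitive. The strongest is T.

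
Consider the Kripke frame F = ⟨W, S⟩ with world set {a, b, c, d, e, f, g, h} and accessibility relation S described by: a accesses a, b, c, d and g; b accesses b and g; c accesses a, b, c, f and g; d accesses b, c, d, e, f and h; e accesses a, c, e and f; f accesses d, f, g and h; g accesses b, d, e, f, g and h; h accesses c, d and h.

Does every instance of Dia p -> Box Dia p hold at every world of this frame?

No

Axiom 5 corresponds to the accessibility relation being Euclidean.
Euclidean: no — a S b and a S c, but not b S c.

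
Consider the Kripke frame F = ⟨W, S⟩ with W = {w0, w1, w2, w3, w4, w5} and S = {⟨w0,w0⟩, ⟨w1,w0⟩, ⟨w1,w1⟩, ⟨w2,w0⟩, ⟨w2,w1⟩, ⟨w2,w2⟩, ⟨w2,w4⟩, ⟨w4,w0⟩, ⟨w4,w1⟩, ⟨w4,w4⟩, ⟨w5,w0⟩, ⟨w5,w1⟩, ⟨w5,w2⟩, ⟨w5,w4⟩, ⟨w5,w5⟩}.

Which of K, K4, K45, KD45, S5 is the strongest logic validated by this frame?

Transitive (axiom 4): yes — every two-step S-path is closed by a direct edge.
Euclidean (axiom 5): no — w2 S w0 and w2 S w1, but not w0 S w1.
Serial (axiom D): no — w3 has no S-successor.
Reflexive (axiom T): no — w3 is not related to itself.
So F validates K, K4; K45 would additionally require S to be Euclidean. The strongest is K4.

K4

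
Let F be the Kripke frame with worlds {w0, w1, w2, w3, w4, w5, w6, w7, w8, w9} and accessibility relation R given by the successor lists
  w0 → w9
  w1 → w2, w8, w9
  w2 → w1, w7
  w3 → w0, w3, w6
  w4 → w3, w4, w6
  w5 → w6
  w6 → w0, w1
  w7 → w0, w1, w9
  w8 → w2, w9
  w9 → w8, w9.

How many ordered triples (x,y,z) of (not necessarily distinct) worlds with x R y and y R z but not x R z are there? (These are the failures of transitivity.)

Enumerating: (w0,w9,w8), (w1,w2,w1), (w1,w2,w7), (w2,w1,w2), (w2,w1,w8), (w2,w1,w9), (w2,w7,w0), (w2,w7,w9), (w3,w0,w9), (w3,w6,w1), (w4,w3,w0), (w4,w6,w0), … and 14 more.
Total: 26.

26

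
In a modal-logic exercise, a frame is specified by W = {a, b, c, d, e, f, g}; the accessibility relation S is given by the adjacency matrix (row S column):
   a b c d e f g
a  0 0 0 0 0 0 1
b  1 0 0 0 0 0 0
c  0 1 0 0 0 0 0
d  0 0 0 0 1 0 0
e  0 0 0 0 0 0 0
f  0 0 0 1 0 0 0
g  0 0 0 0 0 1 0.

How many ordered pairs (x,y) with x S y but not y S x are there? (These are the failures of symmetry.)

6

Enumerating: (a,g), (b,a), (c,b), (d,e), (f,d), (g,f).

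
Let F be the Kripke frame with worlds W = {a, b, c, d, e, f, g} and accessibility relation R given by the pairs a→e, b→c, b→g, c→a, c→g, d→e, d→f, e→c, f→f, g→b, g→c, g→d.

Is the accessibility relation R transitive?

No

Transitive: no — a R e and e R c, but not a R c.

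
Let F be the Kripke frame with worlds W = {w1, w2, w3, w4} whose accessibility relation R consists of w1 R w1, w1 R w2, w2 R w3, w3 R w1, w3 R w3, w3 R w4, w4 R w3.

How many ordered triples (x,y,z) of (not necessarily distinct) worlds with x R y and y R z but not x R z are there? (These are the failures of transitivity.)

6

Enumerating: (w1,w2,w3), (w2,w3,w1), (w2,w3,w4), (w3,w1,w2), (w4,w3,w1), (w4,w3,w4).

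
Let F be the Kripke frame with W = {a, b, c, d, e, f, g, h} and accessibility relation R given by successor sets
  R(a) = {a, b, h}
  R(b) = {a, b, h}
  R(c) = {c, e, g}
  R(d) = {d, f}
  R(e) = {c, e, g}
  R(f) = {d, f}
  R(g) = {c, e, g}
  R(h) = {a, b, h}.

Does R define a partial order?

Reflexive: yes — every world is R-related to itself.
Transitive: yes — every two-step R-path is closed by a direct edge.
Antisymmetric: no — a R b and b R a with a ≠ b.
So R is not a partial order.

No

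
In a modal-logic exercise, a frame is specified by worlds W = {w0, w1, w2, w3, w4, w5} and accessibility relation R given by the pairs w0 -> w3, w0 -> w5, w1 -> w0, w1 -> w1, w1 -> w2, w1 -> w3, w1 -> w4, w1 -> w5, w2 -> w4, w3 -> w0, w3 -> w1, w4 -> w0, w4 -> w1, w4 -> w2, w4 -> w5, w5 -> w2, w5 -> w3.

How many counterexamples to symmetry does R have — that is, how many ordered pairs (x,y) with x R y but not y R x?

8

Enumerating: (w0,w5), (w1,w0), (w1,w2), (w1,w5), (w4,w0), (w4,w5), (w5,w2), (w5,w3).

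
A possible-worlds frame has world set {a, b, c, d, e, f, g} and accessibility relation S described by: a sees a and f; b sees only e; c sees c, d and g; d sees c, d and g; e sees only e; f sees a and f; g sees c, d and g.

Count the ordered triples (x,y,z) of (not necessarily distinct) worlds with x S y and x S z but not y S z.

S is Euclidean; there are no such tuples.

0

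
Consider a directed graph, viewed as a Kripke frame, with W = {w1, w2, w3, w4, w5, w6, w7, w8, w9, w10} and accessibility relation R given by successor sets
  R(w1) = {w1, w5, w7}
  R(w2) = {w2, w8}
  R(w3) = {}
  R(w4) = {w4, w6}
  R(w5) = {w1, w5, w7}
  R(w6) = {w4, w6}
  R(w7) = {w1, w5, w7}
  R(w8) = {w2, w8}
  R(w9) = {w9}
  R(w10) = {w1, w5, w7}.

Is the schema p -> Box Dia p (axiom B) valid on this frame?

The schema B characterises exactly the symmetric frames.
Symmetric: no — w10 R w1 but not w1 R w10.

No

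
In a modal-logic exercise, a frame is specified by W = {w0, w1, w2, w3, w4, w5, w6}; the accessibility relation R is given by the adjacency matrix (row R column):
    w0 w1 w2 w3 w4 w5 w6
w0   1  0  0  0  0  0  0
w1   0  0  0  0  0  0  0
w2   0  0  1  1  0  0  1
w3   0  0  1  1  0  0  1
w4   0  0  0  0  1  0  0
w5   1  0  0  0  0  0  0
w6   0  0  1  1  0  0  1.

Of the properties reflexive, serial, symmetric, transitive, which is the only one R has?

Reflexive: no — w1 is not related to itself.
Serial: no — w1 has no R-successor.
Symmetric: no — w5 R w0 but not w0 R w5.
Transitive: yes — every two-step R-path is closed by a direct edge.
Only transitive holds.

transitive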